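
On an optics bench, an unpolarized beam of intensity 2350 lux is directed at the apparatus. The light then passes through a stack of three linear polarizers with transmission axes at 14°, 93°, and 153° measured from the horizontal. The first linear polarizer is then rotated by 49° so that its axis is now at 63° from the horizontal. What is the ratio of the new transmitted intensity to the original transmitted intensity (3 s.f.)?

Before rotation:
Unpolarized light through the first polarizer → I₁ = ½ I₀, now polarized at 14°.
I₂ = I₁ cos²(93° − 14°) = 0.5 I₀ · cos²(79°) = 0.0182 I₀.
I₃ = I₂ cos²(153° − 93°) = 0.0182 I₀ · cos²(60°) = 0.004551 I₀.
After rotation:
Unpolarized light through the first polarizer → I₁ = ½ I₀, now polarized at 63°.
I₂ = I₁ cos²(93° − 63°) = 0.5 I₀ · cos²(30°) = 0.375 I₀.
I₃ = I₂ cos²(153° − 93°) = 0.375 I₀ · cos²(60°) = 0.09375 I₀.
Ratio = 0.09375 / 0.004551 = 20.6.

I_new/I_old ≈ 20.6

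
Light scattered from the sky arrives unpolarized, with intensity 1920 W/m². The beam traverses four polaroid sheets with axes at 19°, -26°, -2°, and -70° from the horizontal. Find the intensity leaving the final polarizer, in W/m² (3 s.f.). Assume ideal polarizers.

I ≈ 56.2 W/m²

Unpolarized light through the first polarizer → I₁ = 1920 W/m²/2 = 960 W/m², polarized at 19°.
I₂ = I₁ · cos²(45°) = 960 · 0.5 = 480 W/m².
I₃ = I₂ · cos²(24°) = 480 · 0.8346 = 400.6 W/m².
I₄ = I₃ · cos²(68°) = 400.6 · 0.1403 = 56.22 W/m².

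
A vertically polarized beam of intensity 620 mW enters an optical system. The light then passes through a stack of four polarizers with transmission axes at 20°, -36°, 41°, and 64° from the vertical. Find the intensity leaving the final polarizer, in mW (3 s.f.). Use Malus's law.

By Malus's law, I₁ = 620 mW · cos²(20°) = 547.5 mW.
I₂ = I₁ · cos²(56°) = 547.5 · 0.3127 = 171.2 mW.
I₃ = I₂ · cos²(77°) = 171.2 · 0.0506 = 8.663 mW.
I₄ = I₃ · cos²(23°) = 8.663 · 0.8473 = 7.34 mW.

I ≈ 7.34 mW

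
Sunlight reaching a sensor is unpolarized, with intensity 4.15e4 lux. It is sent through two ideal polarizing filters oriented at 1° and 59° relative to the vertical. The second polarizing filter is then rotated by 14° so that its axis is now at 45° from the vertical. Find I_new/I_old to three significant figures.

I_new/I_old ≈ 1.84

Before rotation:
Unpolarized light through the first polarizer → I₁ = ½ I₀, now polarized at 1°.
I₂ = I₁ cos²(59° − 1°) = 0.5 I₀ · cos²(58°) = 0.1404 I₀.
After rotation:
Unpolarized light through the first polarizer → I₁ = ½ I₀, now polarized at 1°.
I₂ = I₁ cos²(45° − 1°) = 0.5 I₀ · cos²(44°) = 0.2587 I₀.
Ratio = 0.2587 / 0.1404 = 1.843.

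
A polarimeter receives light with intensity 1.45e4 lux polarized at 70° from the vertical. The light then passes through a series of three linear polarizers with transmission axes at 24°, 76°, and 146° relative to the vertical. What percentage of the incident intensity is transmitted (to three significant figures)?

≈ 2.14%

I₁ = 1.45e4 lux · cos²(46°) = 6997 lux.
I₂ = I₁ · cos²(52°) = 6997 · 0.379 = 2652 lux.
I₃ = I₂ · cos²(70°) = 2652 · 0.117 = 310.2 lux.
That is 2.14% of the incident intensity.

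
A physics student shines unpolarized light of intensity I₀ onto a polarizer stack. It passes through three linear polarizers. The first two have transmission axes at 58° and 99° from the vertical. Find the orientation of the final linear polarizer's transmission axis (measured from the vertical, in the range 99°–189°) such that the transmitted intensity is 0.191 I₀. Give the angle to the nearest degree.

Unpolarized light through the first polarizer → I₁ = ½ I₀, now polarized at 58°.
I₂ = I₁ cos²(99° − 58°) = 0.5 I₀ · cos²(41°) = 0.2848 I₀.
Need I₃/I₀ = 0.191, so cos²(θ − 99°) = 0.191 / 0.2848 = 0.6707.
θ − 99° = arccos(√0.6707) = 35.0°, giving θ ≈ 99 + 35.0 = 134.0°.

θ ≈ 134°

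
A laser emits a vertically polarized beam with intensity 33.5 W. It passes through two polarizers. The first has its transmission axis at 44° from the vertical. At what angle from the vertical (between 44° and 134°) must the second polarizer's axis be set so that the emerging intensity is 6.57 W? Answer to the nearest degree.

θ ≈ 96°

By Malus's law, I₁ = I₀ cos²(44° − 0°) = I₀ cos²(44°) = 0.5174 I₀.
Target fraction: 6.57 / 33.5 W = 0.1961 of I₀.
Need I₂/I₀ = 0.1961, so cos²(θ − 44°) = 0.1961 / 0.5174 = 0.379.
θ − 44° = arccos(√0.379) = 52.0°, giving θ ≈ 44 + 52.0 = 96.0°.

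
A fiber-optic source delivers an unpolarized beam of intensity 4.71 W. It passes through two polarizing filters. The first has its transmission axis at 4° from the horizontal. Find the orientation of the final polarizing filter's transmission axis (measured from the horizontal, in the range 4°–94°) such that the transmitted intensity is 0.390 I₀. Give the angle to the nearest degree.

θ ≈ 32°

Unpolarized light through the first polarizer → I₁ = ½ I₀, now polarized at 4°.
Need I₂/I₀ = 0.39, so cos²(θ − 4°) = 0.39 / 0.5 = 0.78.
θ − 4° = arccos(√0.78) = 28.0°, giving θ ≈ 4 + 28.0 = 32.0°.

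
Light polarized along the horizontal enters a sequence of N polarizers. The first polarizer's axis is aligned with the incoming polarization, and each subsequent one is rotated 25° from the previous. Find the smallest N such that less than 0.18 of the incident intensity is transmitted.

First polarizer is aligned with the polarization: full transmission.
Each further stage multiplies by cos²(25°) = 0.8214.
After N polarizers: T = 0.8214^(N−1). Require T < 0.18 ⇒ N−1 > ln(0.18)/ln(0.8214) = 8.72, so N−1 ≥ 9 and N = 10.
Check: N=10 gives T = 0.1702 < 0.18; N=9 gives T = 0.2072.

N = 10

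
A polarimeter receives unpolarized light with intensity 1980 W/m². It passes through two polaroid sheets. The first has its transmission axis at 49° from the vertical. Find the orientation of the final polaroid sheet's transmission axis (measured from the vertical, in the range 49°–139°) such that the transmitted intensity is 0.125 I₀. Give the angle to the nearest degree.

Unpolarized light through the first polarizer → I₁ = ½ I₀, now polarized at 49°.
Need I₂/I₀ = 0.125, so cos²(θ − 49°) = 0.125 / 0.5 = 0.25.
θ − 49° = arccos(√0.25) = 60.0°, giving θ ≈ 49 + 60.0 = 109.0°.

θ ≈ 109°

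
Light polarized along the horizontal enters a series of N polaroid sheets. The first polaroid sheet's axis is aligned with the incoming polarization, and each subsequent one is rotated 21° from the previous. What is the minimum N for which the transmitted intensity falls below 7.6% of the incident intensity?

N = 20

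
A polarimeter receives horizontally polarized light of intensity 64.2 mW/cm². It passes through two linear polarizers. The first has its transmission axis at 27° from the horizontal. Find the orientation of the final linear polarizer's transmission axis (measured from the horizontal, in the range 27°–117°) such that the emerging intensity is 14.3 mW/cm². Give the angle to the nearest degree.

I₁ = I₀ cos²(27° − 0°) = I₀ cos²(27°) = 0.7939 I₀.
Target fraction: 14.3 / 64.2 mW/cm² = 0.2227 of I₀.
Need I₂/I₀ = 0.2227, so cos²(θ − 27°) = 0.2227 / 0.7939 = 0.2806.
θ − 27° = arccos(√0.2806) = 58.0°, giving θ ≈ 27 + 58.0 = 85.0°.

θ ≈ 85°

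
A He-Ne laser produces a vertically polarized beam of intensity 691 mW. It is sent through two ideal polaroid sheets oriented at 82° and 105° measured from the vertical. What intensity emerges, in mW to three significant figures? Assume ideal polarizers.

I ≈ 11.3 mW

I₁ = 691 mW · cos²(82°) = 13.38 mW.
I₂ = I₁ · cos²(23°) = 13.38 · 0.8473 = 11.34 mW.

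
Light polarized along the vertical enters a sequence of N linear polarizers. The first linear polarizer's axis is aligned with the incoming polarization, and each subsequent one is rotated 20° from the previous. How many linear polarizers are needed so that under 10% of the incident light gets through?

First polarizer is aligned with the polarization: full transmission.
Each further stage multiplies by cos²(20°) = 0.883.
After N polarizers: T = 0.883^(N−1). Require T < 0.10 ⇒ N−1 > ln(0.10)/ln(0.883) = 18.51, so N−1 ≥ 19 and N = 20.
Check: N=20 gives T = 0.09407 < 0.10; N=19 gives T = 0.1065.

N = 20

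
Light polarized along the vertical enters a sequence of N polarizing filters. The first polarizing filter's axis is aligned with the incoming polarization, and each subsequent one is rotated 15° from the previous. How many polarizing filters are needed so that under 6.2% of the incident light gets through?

N = 42

First polarizer is aligned with the polarization: full transmission.
Each further stage multiplies by cos²(15°) = 0.933.
After N polarizers: T = 0.933^(N−1). Require T < 0.062 ⇒ N−1 > ln(0.062)/ln(0.933) = 40.10, so N−1 ≥ 41 and N = 42.
Check: N=42 gives T = 0.05826 < 0.062; N=41 gives T = 0.06245.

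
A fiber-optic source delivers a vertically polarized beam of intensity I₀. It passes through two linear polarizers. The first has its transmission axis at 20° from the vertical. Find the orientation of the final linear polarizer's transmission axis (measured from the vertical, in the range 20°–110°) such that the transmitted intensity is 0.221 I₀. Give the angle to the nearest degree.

I₁ = I₀ cos²(20° − 0°) = I₀ cos²(20°) = 0.883 I₀.
Need I₂/I₀ = 0.221, so cos²(θ − 20°) = 0.221 / 0.883 = 0.2503.
θ − 20° = arccos(√0.2503) = 60.0°, giving θ ≈ 20 + 60.0 = 80.0°.

θ ≈ 80°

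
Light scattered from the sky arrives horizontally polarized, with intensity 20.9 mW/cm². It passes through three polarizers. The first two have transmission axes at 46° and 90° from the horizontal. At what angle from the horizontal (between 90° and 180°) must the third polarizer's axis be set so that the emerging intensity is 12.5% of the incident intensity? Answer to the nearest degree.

I₁ = I₀ cos²(46° − 0°) = I₀ cos²(46°) = 0.4826 I₀.
I₂ = I₁ cos²(90° − 46°) = 0.4826 I₀ · cos²(44°) = 0.2497 I₀.
Need I₃/I₀ = 0.125, so cos²(θ − 90°) = 0.125 / 0.2497 = 0.5006.
θ − 90° = arccos(√0.5006) = 45.0°, giving θ ≈ 90 + 45.0 = 135.0°.

θ ≈ 135°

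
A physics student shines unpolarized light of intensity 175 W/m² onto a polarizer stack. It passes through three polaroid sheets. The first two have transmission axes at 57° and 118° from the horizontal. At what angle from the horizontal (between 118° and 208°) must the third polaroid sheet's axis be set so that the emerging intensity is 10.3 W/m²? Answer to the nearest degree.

Unpolarized light through the first polarizer → I₁ = ½ I₀, now polarized at 57°.
I₂ = I₁ cos²(118° − 57°) = 0.5 I₀ · cos²(61°) = 0.1175 I₀.
Target fraction: 10.3 / 175 W/m² = 0.05886 of I₀.
Need I₃/I₀ = 0.05886, so cos²(θ − 118°) = 0.05886 / 0.1175 = 0.5008.
θ − 118° = arccos(√0.5008) = 45.0°, giving θ ≈ 118 + 45.0 = 163.0°.

θ ≈ 163°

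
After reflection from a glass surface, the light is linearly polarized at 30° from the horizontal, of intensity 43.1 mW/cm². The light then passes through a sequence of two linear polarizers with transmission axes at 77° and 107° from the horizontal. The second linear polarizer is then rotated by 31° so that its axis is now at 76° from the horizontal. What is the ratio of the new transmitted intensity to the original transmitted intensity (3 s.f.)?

I_new/I_old ≈ 1.33

Before rotation:
I₁ = I₀ cos²(77° − 30°) = I₀ cos²(47°) = 0.4651 I₀.
I₂ = I₁ cos²(107° − 77°) = 0.4651 I₀ · cos²(30°) = 0.3488 I₀.
After rotation:
I₁ = I₀ cos²(77° − 30°) = I₀ cos²(47°) = 0.4651 I₀.
I₂ = I₁ cos²(76° − 77°) = 0.4651 I₀ · cos²(1°) = 0.465 I₀.
Ratio = 0.465 / 0.3488 = 1.333.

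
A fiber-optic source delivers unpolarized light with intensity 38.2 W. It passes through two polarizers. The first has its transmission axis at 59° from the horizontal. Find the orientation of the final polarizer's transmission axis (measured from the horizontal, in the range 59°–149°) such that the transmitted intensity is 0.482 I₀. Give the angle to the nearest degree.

θ ≈ 70°

Unpolarized light through the first polarizer → I₁ = ½ I₀, now polarized at 59°.
Need I₂/I₀ = 0.482, so cos²(θ − 59°) = 0.482 / 0.5 = 0.964.
θ − 59° = arccos(√0.964) = 10.9°, giving θ ≈ 59 + 10.9 = 69.9°.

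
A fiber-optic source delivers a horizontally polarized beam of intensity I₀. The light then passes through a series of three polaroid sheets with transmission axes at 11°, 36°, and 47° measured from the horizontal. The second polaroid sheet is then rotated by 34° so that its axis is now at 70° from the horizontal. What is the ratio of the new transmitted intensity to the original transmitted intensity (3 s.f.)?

I_new/I_old ≈ 0.284

Before rotation:
I₁ = I₀ cos²(11° − 0°) = I₀ cos²(11°) = 0.9636 I₀.
I₂ = I₁ cos²(36° − 11°) = 0.9636 I₀ · cos²(25°) = 0.7915 I₀.
I₃ = I₂ cos²(47° − 36°) = 0.7915 I₀ · cos²(11°) = 0.7627 I₀.
After rotation:
I₁ = I₀ cos²(11° − 0°) = I₀ cos²(11°) = 0.9636 I₀.
I₂ = I₁ cos²(70° − 11°) = 0.9636 I₀ · cos²(59°) = 0.2556 I₀.
I₃ = I₂ cos²(47° − 70°) = 0.2556 I₀ · cos²(23°) = 0.2166 I₀.
Ratio = 0.2166 / 0.7627 = 0.284.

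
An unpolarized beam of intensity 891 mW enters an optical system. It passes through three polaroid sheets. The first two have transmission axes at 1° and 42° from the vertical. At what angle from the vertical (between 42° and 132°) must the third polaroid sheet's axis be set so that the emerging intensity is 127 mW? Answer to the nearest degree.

Unpolarized light through the first polarizer → I₁ = ½ I₀, now polarized at 1°.
I₂ = I₁ cos²(42° − 1°) = 0.5 I₀ · cos²(41°) = 0.2848 I₀.
Target fraction: 127 / 891 mW = 0.1425 of I₀.
Need I₃/I₀ = 0.1425, so cos²(θ − 42°) = 0.1425 / 0.2848 = 0.5005.
θ − 42° = arccos(√0.5005) = 45.0°, giving θ ≈ 42 + 45.0 = 87.0°.

θ ≈ 87°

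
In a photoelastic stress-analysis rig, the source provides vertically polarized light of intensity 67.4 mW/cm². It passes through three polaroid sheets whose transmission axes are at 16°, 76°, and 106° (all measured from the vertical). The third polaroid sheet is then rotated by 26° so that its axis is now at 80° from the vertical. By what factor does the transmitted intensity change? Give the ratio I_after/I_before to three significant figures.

I_new/I_old ≈ 1.33

Before rotation:
By Malus's law, I₁ = I₀ cos²(16° − 0°) = I₀ cos²(16°) = 0.924 I₀.
I₂ = I₁ cos²(76° − 16°) = 0.924 I₀ · cos²(60°) = 0.231 I₀.
I₃ = I₂ cos²(106° − 76°) = 0.231 I₀ · cos²(30°) = 0.1733 I₀.
After rotation:
I₁ = I₀ cos²(16° − 0°) = I₀ cos²(16°) = 0.924 I₀.
I₂ = I₁ cos²(76° − 16°) = 0.924 I₀ · cos²(60°) = 0.231 I₀.
I₃ = I₂ cos²(80° − 76°) = 0.231 I₀ · cos²(4°) = 0.2299 I₀.
Ratio = 0.2299 / 0.1733 = 1.327.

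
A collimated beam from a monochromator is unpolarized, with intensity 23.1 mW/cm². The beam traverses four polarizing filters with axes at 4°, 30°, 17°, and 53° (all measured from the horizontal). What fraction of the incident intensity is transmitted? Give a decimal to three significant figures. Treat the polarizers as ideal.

I/I₀ ≈ 0.251

Unpolarized light through the first polarizer → I₁ = 23.1 mW/cm²/2 = 11.55 mW/cm², polarized at 4°.
I₂ = I₁ · cos²(26°) = 11.55 · 0.8078 = 9.33 mW/cm².
I₃ = I₂ · cos²(13°) = 9.33 · 0.9494 = 8.858 mW/cm².
I₄ = I₃ · cos²(36°) = 8.858 · 0.6545 = 5.798 mW/cm².
Transmitted fraction = 0.251.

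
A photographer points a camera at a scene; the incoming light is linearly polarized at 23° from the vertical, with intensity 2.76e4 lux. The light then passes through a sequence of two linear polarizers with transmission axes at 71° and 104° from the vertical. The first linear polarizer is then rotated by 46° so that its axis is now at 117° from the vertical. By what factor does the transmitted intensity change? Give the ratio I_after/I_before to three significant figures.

I_new/I_old ≈ 0.0147

Before rotation:
By Malus's law, I₁ = I₀ cos²(71° − 23°) = I₀ cos²(48°) = 0.4477 I₀.
I₂ = I₁ cos²(104° − 71°) = 0.4477 I₀ · cos²(33°) = 0.3149 I₀.
After rotation:
I₁ = I₀ cos²(117° − 23°) = I₀ cos²(86°) = 0.004866 I₀.
I₂ = I₁ cos²(104° − 117°) = 0.004866 I₀ · cos²(13°) = 0.00462 I₀.
Ratio = 0.00462 / 0.3149 = 0.01467.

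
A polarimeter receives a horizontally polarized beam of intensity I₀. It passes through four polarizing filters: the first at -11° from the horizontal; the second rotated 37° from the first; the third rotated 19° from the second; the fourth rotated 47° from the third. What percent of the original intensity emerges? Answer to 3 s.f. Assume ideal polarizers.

≈ 25.6%

I₁ = I₀ cos²(-11° − 0°) = I₀ cos²(11°) = 0.9636 I₀.
I₂ = I₁ cos²(37°) = 0.9636 · 0.6378 I₀ = 0.6146 I₀.
I₃ = I₂ cos²(19°) = 0.6146 · 0.894 I₀ = 0.5495 I₀.
I₄ = I₃ cos²(47°) = 0.5495 · 0.4651 I₀ = 0.2556 I₀.
That is 25.56% of the incident intensity.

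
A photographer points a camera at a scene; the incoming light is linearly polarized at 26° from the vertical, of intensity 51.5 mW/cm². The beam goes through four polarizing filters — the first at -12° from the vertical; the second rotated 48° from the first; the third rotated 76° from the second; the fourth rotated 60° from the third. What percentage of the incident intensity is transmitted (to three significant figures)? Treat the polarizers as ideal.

≈ 0.407%

By Malus's law, I₁ = 51.5 mW/cm² · cos²(38°) = 31.98 mW/cm².
I₂ = I₁ · cos²(48°) = 31.98 · 0.4477 = 14.32 mW/cm².
I₃ = I₂ · cos²(76°) = 14.32 · 0.05853 = 0.838 mW/cm².
I₄ = I₃ · cos²(60°) = 0.838 · 0.25 = 0.2095 mW/cm².
That is 0.4068% of the incident intensity.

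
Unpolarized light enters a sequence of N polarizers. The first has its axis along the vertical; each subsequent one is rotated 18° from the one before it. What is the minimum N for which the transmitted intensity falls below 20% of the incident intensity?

First polarizer halves the unpolarized light: factor 1/2.
Each further stage multiplies by cos²(18°) = 0.9045.
After N polarizers: T = 0.5·0.9045^(N−1). Require T < 0.20 ⇒ N−1 > ln(0.20/0.5)/ln(0.9045) = 9.13, so N−1 ≥ 10 and N = 11.
Check: N=11 gives T = 0.1833 < 0.20; N=10 gives T = 0.2026.

N = 11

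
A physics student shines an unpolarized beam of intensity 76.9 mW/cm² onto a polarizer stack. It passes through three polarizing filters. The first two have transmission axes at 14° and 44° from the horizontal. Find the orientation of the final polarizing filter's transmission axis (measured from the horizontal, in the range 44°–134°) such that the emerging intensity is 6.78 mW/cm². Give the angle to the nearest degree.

θ ≈ 105°

Unpolarized light through the first polarizer → I₁ = ½ I₀, now polarized at 14°.
I₂ = I₁ cos²(44° − 14°) = 0.5 I₀ · cos²(30°) = 0.375 I₀.
Target fraction: 6.78 / 76.9 mW/cm² = 0.08817 of I₀.
Need I₃/I₀ = 0.08817, so cos²(θ − 44°) = 0.08817 / 0.375 = 0.2351.
θ − 44° = arccos(√0.2351) = 61.0°, giving θ ≈ 44 + 61.0 = 105.0°.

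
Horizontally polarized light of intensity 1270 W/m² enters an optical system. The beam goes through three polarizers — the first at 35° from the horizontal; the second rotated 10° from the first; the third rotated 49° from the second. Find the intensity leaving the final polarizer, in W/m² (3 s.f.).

I₁ = 1270 W/m² · cos²(35°) = 852.2 W/m².
I₂ = I₁ · cos²(10°) = 852.2 · 0.9698 = 826.5 W/m².
I₃ = I₂ · cos²(49°) = 826.5 · 0.4304 = 355.7 W/m².

I ≈ 356 W/m²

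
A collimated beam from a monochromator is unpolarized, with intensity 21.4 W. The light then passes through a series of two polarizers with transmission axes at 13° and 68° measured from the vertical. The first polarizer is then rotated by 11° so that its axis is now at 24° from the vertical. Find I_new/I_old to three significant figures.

I_new/I_old ≈ 1.57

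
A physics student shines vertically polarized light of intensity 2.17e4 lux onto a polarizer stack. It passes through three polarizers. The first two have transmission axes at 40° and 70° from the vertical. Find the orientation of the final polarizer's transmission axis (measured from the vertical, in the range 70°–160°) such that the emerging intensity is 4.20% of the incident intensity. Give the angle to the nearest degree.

θ ≈ 142°

I₁ = I₀ cos²(40° − 0°) = I₀ cos²(40°) = 0.5868 I₀.
I₂ = I₁ cos²(70° − 40°) = 0.5868 I₀ · cos²(30°) = 0.4401 I₀.
Need I₃/I₀ = 0.042, so cos²(θ − 70°) = 0.042 / 0.4401 = 0.09543.
θ − 70° = arccos(√0.09543) = 72.0°, giving θ ≈ 70 + 72.0 = 142.0°.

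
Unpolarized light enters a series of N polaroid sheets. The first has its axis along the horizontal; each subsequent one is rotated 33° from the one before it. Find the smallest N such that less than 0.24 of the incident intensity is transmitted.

First polarizer halves the unpolarized light: factor 1/2.
Each further stage multiplies by cos²(33°) = 0.7034.
After N polarizers: T = 0.5·0.7034^(N−1). Require T < 0.24 ⇒ N−1 > ln(0.24/0.5)/ln(0.7034) = 2.09, so N−1 ≥ 3 and N = 4.
Check: N=4 gives T = 0.174 < 0.24; N=3 gives T = 0.2474.

N = 4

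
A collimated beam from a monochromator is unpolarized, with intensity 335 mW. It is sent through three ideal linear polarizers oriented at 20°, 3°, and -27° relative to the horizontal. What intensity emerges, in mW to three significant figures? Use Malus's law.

I ≈ 115 mW

Unpolarized light through the first polarizer → I₁ = 335 mW/2 = 167.5 mW, polarized at 20°.
I₂ = I₁ · cos²(17°) = 167.5 · 0.9145 = 153.2 mW.
I₃ = I₂ · cos²(30°) = 153.2 · 0.75 = 114.9 mW.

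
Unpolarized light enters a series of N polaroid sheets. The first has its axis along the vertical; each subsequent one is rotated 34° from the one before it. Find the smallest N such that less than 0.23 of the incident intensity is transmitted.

N = 4

First polarizer halves the unpolarized light: factor 1/2.
Each further stage multiplies by cos²(34°) = 0.6873.
After N polarizers: T = 0.5·0.6873^(N−1). Require T < 0.23 ⇒ N−1 > ln(0.23/0.5)/ln(0.6873) = 2.07, so N−1 ≥ 3 and N = 4.
Check: N=4 gives T = 0.1623 < 0.23; N=3 gives T = 0.2362.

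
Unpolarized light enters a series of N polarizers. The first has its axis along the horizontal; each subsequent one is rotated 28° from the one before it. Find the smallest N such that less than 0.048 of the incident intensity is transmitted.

First polarizer halves the unpolarized light: factor 1/2.
Each further stage multiplies by cos²(28°) = 0.7796.
After N polarizers: T = 0.5·0.7796^(N−1). Require T < 0.048 ⇒ N−1 > ln(0.048/0.5)/ln(0.7796) = 9.41, so N−1 ≥ 10 and N = 11.
Check: N=11 gives T = 0.04146 < 0.048; N=10 gives T = 0.05319.

N = 11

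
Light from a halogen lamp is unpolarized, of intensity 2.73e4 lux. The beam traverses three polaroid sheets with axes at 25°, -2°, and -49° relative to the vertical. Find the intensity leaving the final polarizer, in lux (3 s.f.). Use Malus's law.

Unpolarized light through the first polarizer → I₁ = 2.73e4 lux/2 = 1.365e+04 lux, polarized at 25°.
I₂ = I₁ · cos²(27°) = 1.365e+04 · 0.7939 = 1.084e+04 lux.
I₃ = I₂ · cos²(47°) = 1.084e+04 · 0.4651 = 5040 lux.

I ≈ 5040 lux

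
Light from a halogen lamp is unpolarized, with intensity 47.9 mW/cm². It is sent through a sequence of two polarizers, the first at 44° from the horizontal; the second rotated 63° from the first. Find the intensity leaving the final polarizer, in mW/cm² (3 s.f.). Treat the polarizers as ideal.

Unpolarized light through the first polarizer → I₁ = 47.9 mW/cm²/2 = 23.95 mW/cm², polarized at 44°.
I₂ = I₁ · cos²(63°) = 23.95 · 0.2061 = 4.936 mW/cm².

I ≈ 4.94 mW/cm²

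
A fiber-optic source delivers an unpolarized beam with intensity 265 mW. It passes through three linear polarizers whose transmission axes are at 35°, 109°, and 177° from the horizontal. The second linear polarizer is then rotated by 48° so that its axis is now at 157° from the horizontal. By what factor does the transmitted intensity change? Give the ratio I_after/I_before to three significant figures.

Before rotation:
Unpolarized light through the first polarizer → I₁ = ½ I₀, now polarized at 35°.
I₂ = I₁ cos²(109° − 35°) = 0.5 I₀ · cos²(74°) = 0.03799 I₀.
I₃ = I₂ cos²(177° − 109°) = 0.03799 I₀ · cos²(68°) = 0.005331 I₀.
After rotation:
Unpolarized light through the first polarizer → I₁ = ½ I₀, now polarized at 35°.
Angle between axes 1 and 2: 58°. I₂ = 0.5 I₀ · cos²(58°) = 0.1404 I₀.
I₃ = I₂ cos²(177° − 157°) = 0.1404 I₀ · cos²(20°) = 0.124 I₀.
Ratio = 0.124 / 0.005331 = 23.26.

I_new/I_old ≈ 23.3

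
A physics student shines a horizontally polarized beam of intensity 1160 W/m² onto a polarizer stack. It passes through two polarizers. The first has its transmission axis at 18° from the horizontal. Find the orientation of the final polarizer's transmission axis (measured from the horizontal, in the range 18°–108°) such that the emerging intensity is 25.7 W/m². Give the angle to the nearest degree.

I₁ = I₀ cos²(18° − 0°) = I₀ cos²(18°) = 0.9045 I₀.
Target fraction: 25.7 / 1160 W/m² = 0.02216 of I₀.
Need I₂/I₀ = 0.02216, so cos²(θ − 18°) = 0.02216 / 0.9045 = 0.02449.
θ − 18° = arccos(√0.02449) = 81.0°, giving θ ≈ 18 + 81.0 = 99.0°.

θ ≈ 99°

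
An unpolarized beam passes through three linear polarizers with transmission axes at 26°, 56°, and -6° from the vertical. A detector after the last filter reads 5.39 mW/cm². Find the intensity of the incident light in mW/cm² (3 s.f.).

Unpolarized light through the first polarizer → I₁ = ½ I₀, now polarized at 26°.
I₂ = I₁ cos²(56° − 26°) = 0.5 I₀ · cos²(30°) = 0.375 I₀.
I₃ = I₂ cos²(-6° − 56°) = 0.375 I₀ · cos²(62°) = 0.08265 I₀.
So 5.39 mW/cm² = 0.08265 I₀, giving I₀ = 5.39/0.08265 = 65.21 mW/cm².

I₀ ≈ 65.2 mW/cm²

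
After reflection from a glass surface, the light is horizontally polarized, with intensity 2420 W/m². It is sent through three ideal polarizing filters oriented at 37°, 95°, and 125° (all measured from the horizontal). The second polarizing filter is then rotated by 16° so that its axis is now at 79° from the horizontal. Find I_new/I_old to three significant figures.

I_new/I_old ≈ 1.27

Before rotation:
By Malus's law, I₁ = I₀ cos²(37° − 0°) = I₀ cos²(37°) = 0.6378 I₀.
I₂ = I₁ cos²(95° − 37°) = 0.6378 I₀ · cos²(58°) = 0.1791 I₀.
I₃ = I₂ cos²(125° − 95°) = 0.1791 I₀ · cos²(30°) = 0.1343 I₀.
After rotation:
I₁ = I₀ cos²(37° − 0°) = I₀ cos²(37°) = 0.6378 I₀.
I₂ = I₁ cos²(79° − 37°) = 0.6378 I₀ · cos²(42°) = 0.3522 I₀.
I₃ = I₂ cos²(125° − 79°) = 0.3522 I₀ · cos²(46°) = 0.17 I₀.
Ratio = 0.17 / 0.1343 = 1.265.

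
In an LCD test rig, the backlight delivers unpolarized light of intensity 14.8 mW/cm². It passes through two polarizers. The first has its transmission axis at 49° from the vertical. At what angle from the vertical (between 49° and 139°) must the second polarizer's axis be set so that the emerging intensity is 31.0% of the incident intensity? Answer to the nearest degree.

Unpolarized light through the first polarizer → I₁ = ½ I₀, now polarized at 49°.
Need I₂/I₀ = 0.31, so cos²(θ − 49°) = 0.31 / 0.5 = 0.62.
θ − 49° = arccos(√0.62) = 38.1°, giving θ ≈ 49 + 38.1 = 87.1°.

θ ≈ 87°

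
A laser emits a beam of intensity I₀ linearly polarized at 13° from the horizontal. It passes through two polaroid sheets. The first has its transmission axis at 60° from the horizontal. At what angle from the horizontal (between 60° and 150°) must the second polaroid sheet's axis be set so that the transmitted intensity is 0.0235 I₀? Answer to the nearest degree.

θ ≈ 137°

By Malus's law, I₁ = I₀ cos²(60° − 13°) = I₀ cos²(47°) = 0.4651 I₀.
Need I₂/I₀ = 0.0235, so cos²(θ − 60°) = 0.0235 / 0.4651 = 0.05052.
θ − 60° = arccos(√0.05052) = 77.0°, giving θ ≈ 60 + 77.0 = 137.0°.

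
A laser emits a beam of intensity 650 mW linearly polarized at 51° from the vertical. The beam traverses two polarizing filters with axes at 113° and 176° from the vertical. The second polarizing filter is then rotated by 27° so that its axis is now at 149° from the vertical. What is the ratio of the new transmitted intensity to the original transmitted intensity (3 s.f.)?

I_new/I_old ≈ 3.18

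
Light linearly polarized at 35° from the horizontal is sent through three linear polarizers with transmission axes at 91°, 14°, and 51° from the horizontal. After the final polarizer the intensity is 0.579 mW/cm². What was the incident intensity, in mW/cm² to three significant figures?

I₀ ≈ 57.4 mW/cm²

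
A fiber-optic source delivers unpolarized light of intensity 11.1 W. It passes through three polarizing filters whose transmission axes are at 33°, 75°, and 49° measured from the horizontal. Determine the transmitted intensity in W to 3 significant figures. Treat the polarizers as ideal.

I ≈ 2.48 W

Unpolarized light through the first polarizer → I₁ = 11.1 W/2 = 5.55 W, polarized at 33°.
I₂ = I₁ · cos²(42°) = 5.55 · 0.5523 = 3.065 W.
I₃ = I₂ · cos²(26°) = 3.065 · 0.8078 = 2.476 W.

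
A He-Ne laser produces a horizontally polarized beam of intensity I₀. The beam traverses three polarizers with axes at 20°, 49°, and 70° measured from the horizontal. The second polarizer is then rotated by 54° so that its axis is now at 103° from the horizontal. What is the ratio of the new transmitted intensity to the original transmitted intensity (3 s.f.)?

I_new/I_old ≈ 0.0157

Before rotation:
I₁ = I₀ cos²(20° − 0°) = I₀ cos²(20°) = 0.883 I₀.
I₂ = I₁ cos²(49° − 20°) = 0.883 I₀ · cos²(29°) = 0.6755 I₀.
I₃ = I₂ cos²(70° − 49°) = 0.6755 I₀ · cos²(21°) = 0.5887 I₀.
After rotation:
I₁ = I₀ cos²(20° − 0°) = I₀ cos²(20°) = 0.883 I₀.
I₂ = I₁ cos²(103° − 20°) = 0.883 I₀ · cos²(83°) = 0.01311 I₀.
I₃ = I₂ cos²(70° − 103°) = 0.01311 I₀ · cos²(33°) = 0.009225 I₀.
Ratio = 0.009225 / 0.5887 = 0.01567.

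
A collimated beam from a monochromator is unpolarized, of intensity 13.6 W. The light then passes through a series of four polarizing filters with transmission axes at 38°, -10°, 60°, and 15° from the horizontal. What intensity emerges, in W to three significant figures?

I ≈ 0.178 W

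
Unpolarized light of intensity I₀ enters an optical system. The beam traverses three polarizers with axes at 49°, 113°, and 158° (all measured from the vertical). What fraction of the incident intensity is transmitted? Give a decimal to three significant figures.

Unpolarized light through the first polarizer → I₁ = ½ I₀, now polarized at 49°.
I₂ = I₁ cos²(113° − 49°) = 0.5 I₀ · cos²(64°) = 0.09608 I₀.
I₃ = I₂ cos²(158° − 113°) = 0.09608 I₀ · cos²(45°) = 0.04804 I₀.
Transmitted fraction = 0.04804.

≈ 0.0480 I₀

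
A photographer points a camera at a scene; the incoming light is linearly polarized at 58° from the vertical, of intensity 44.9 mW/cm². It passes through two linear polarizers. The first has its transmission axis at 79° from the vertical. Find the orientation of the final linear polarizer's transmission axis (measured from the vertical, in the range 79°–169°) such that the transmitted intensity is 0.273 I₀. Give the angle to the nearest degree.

θ ≈ 135°

I₁ = I₀ cos²(79° − 58°) = I₀ cos²(21°) = 0.8716 I₀.
Need I₂/I₀ = 0.273, so cos²(θ − 79°) = 0.273 / 0.8716 = 0.3132.
θ − 79° = arccos(√0.3132) = 56.0°, giving θ ≈ 79 + 56.0 = 135.0°.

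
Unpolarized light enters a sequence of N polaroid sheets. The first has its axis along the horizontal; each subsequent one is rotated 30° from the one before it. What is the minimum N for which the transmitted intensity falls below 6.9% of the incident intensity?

N = 8

First polarizer halves the unpolarized light: factor 1/2.
Each further stage multiplies by cos²(30°) = 0.75.
After N polarizers: T = 0.5·0.75^(N−1). Require T < 0.069 ⇒ N−1 > ln(0.069/0.5)/ln(0.75) = 6.88, so N−1 ≥ 7 and N = 8.
Check: N=8 gives T = 0.06674 < 0.069; N=7 gives T = 0.08899.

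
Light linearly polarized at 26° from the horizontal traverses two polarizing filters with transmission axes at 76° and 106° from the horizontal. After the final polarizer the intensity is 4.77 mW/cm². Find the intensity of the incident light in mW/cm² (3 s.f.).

By Malus's law, I₁ = I₀ cos²(76° − 26°) = I₀ cos²(50°) = 0.4132 I₀.
I₂ = I₁ cos²(106° − 76°) = 0.4132 I₀ · cos²(30°) = 0.3099 I₀.
So 4.77 mW/cm² = 0.3099 I₀, giving I₀ = 4.77/0.3099 = 15.39 mW/cm².

I₀ ≈ 15.4 mW/cm²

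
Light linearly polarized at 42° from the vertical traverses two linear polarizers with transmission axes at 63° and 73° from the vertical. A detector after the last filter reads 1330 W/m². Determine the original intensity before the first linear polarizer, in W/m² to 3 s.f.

By Malus's law, I₁ = I₀ cos²(63° − 42°) = I₀ cos²(21°) = 0.8716 I₀.
I₂ = I₁ cos²(73° − 63°) = 0.8716 I₀ · cos²(10°) = 0.8453 I₀.
So 1330 W/m² = 0.8453 I₀, giving I₀ = 1330/0.8453 = 1573 W/m².

I₀ ≈ 1570 W/m²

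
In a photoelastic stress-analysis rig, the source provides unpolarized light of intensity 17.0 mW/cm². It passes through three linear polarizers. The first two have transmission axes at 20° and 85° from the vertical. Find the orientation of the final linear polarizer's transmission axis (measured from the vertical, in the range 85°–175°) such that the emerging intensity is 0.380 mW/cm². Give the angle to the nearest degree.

Unpolarized light through the first polarizer → I₁ = ½ I₀, now polarized at 20°.
I₂ = I₁ cos²(85° − 20°) = 0.5 I₀ · cos²(65°) = 0.0893 I₀.
Target fraction: 0.380 / 17.0 mW/cm² = 0.02235 of I₀.
Need I₃/I₀ = 0.02235, so cos²(θ − 85°) = 0.02235 / 0.0893 = 0.2503.
θ − 85° = arccos(√0.2503) = 60.0°, giving θ ≈ 85 + 60.0 = 145.0°.

θ ≈ 145°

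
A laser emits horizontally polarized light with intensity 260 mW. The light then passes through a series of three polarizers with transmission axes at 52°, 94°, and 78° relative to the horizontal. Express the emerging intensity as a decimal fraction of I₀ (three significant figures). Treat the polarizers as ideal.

By Malus's law, I₁ = 260 mW · cos²(52°) = 98.55 mW.
I₂ = I₁ · cos²(42°) = 98.55 · 0.5523 = 54.43 mW.
I₃ = I₂ · cos²(16°) = 54.43 · 0.924 = 50.29 mW.
Transmitted fraction = 0.1934.

I/I₀ ≈ 0.193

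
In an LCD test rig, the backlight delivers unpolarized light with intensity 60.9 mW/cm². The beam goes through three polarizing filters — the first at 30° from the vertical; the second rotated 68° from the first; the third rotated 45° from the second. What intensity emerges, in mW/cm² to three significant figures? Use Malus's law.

Unpolarized light through the first polarizer → I₁ = 60.9 mW/cm²/2 = 30.45 mW/cm², polarized at 30°.
I₂ = I₁ · cos²(68°) = 30.45 · 0.1403 = 4.273 mW/cm².
I₃ = I₂ · cos²(45°) = 4.273 · 0.5 = 2.137 mW/cm².

I ≈ 2.14 mW/cm²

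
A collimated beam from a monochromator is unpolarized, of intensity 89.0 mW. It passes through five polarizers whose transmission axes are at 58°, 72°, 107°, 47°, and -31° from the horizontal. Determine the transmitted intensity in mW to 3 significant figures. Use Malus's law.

I ≈ 0.304 mW

Unpolarized light through the first polarizer → I₁ = 89.0 mW/2 = 44.5 mW, polarized at 58°.
I₂ = I₁ · cos²(14°) = 44.5 · 0.9415 = 41.9 mW.
I₃ = I₂ · cos²(35°) = 41.9 · 0.671 = 28.11 mW.
I₄ = I₃ · cos²(60°) = 28.11 · 0.25 = 7.028 mW.
I₅ = I₄ · cos²(78°) = 7.028 · 0.04323 = 0.3038 mW.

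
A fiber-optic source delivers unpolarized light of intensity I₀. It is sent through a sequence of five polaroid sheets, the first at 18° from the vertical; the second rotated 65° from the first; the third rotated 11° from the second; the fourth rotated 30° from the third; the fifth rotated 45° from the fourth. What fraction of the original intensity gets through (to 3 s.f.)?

≈ 0.0323 I₀

Unpolarized light through the first polarizer → I₁ = ½ I₀, now polarized at 18°.
I₂ = I₁ cos²(65°) = 0.5 · 0.1786 I₀ = 0.0893 I₀.
I₃ = I₂ cos²(11°) = 0.0893 · 0.9636 I₀ = 0.08605 I₀.
I₄ = I₃ cos²(30°) = 0.08605 · 0.75 I₀ = 0.06454 I₀.
I₅ = I₄ cos²(45°) = 0.06454 · 0.5 I₀ = 0.03227 I₀.
Transmitted fraction = 0.03227.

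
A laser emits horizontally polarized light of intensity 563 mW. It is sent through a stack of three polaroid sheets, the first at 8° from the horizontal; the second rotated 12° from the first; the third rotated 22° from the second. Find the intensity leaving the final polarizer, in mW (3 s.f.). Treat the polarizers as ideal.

I ≈ 454 mW

By Malus's law, I₁ = 563 mW · cos²(8°) = 552.1 mW.
I₂ = I₁ · cos²(12°) = 552.1 · 0.9568 = 528.2 mW.
I₃ = I₂ · cos²(22°) = 528.2 · 0.8597 = 454.1 mW.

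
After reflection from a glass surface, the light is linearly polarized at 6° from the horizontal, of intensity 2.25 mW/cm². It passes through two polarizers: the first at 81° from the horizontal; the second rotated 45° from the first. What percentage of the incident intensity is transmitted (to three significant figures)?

I₁ = 2.25 mW/cm² · cos²(75°) = 0.1507 mW/cm².
I₂ = I₁ · cos²(45°) = 0.1507 · 0.5 = 0.07536 mW/cm².
That is 3.349% of the incident intensity.

≈ 3.35%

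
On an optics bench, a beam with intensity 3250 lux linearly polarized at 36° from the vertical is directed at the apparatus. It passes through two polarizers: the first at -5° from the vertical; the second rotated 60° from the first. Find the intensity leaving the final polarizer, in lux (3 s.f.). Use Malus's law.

By Malus's law, I₁ = 3250 lux · cos²(41°) = 1851 lux.
I₂ = I₁ · cos²(60°) = 1851 · 0.25 = 462.8 lux.

I ≈ 463 lux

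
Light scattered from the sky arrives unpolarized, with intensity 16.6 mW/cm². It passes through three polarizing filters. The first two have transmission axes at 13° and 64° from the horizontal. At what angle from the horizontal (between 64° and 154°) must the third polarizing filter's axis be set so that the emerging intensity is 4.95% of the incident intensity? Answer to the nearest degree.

θ ≈ 124°

Unpolarized light through the first polarizer → I₁ = ½ I₀, now polarized at 13°.
I₂ = I₁ cos²(64° − 13°) = 0.5 I₀ · cos²(51°) = 0.198 I₀.
Need I₃/I₀ = 0.0495, so cos²(θ − 64°) = 0.0495 / 0.198 = 0.25.
θ − 64° = arccos(√0.25) = 60.0°, giving θ ≈ 64 + 60.0 = 124.0°.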